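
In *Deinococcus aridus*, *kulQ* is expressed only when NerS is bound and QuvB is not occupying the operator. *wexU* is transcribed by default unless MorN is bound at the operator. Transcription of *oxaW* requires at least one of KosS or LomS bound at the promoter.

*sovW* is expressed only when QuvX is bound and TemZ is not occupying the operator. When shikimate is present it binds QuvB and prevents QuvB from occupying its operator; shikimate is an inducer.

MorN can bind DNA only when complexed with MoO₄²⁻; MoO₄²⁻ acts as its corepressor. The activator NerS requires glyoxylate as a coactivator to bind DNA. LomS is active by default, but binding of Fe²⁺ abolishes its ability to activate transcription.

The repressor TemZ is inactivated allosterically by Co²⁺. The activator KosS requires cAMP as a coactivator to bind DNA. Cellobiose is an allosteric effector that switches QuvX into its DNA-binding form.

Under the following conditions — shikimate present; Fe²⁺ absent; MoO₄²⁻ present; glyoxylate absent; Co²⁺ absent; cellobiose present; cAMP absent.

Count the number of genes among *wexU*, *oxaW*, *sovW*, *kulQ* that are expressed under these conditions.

MoO₄²⁻ is present, so MorN is active.
With repressor MorN bound, *wexU* is not transcribed.
→ *wexU* is OFF.
cAMP is absent, so KosS is inactive.
Fe²⁺ is absent, so LomS is active.
Activator LomS is present, so *oxaW* is transcribed.
→ *oxaW* is ON.
Co²⁺ is absent, so TemZ is active.
Cellobiose is present, so QuvX is active.
With repressor TemZ bound, *sovW* is not transcribed.
→ *sovW* is OFF.
Shikimate is present, so QuvB is inactive.
Glyoxylate is absent, so NerS is inactive.
Required activator NerS is absent, so *kulQ* is not transcribed.
→ *kulQ* is OFF.
1 of the 4 genes is transcribed.

1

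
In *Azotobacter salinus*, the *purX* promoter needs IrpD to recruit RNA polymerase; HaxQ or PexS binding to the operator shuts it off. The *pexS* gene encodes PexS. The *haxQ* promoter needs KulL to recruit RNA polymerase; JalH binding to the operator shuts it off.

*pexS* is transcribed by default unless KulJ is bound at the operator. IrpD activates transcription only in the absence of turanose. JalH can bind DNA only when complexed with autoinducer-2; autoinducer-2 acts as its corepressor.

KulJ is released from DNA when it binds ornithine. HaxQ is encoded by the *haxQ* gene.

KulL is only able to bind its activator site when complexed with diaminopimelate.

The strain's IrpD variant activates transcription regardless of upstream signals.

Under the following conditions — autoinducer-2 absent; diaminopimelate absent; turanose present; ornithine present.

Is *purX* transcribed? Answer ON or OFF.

OFF

Autoinducer-2 is absent, so JalH is inactive.
Diaminopimelate is absent, so KulL is inactive.
Required activator KulL is absent, so *haxQ* is not transcribed.
So HaxQ is not produced.
IrpD is constitutively active in this strain.
Ornithine is present, so KulJ is inactive.
With no repressor bound, *pexS* is transcribed.
So PexS is produced and active.
With repressor PexS bound, *purX* is not transcribed.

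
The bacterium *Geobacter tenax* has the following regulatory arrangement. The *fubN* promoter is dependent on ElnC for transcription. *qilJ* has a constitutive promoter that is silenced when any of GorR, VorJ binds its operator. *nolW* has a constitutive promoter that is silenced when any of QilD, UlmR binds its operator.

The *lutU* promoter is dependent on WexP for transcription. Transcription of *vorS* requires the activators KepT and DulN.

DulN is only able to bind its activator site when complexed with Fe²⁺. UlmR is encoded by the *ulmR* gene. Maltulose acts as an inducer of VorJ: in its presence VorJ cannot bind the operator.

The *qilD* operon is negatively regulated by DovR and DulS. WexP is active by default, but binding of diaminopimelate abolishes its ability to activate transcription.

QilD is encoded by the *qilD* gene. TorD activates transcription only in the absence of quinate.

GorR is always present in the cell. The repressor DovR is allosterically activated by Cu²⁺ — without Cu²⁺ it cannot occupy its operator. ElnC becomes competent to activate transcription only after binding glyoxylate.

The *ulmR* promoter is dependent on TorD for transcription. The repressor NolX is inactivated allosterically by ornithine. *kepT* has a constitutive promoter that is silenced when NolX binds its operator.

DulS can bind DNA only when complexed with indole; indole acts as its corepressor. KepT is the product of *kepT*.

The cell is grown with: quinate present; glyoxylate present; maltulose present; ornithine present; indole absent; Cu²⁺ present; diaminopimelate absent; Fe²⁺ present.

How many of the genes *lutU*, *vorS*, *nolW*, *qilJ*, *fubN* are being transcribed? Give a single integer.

4

Diaminopimelate is absent, so WexP is active.
No repressor is bound and WexP is active, so *lutU* is transcribed.
→ *lutU* is ON.
Ornithine is present, so NolX is inactive.
With no repressor bound, *kepT* is transcribed.
So KepT is produced and active.
Fe²⁺ is present, so DulN is active.
No repressor is bound and KepT and DulN are active, so *vorS* is transcribed.
→ *vorS* is ON.
Cu²⁺ is present, so DovR is active.
Indole is absent, so DulS is inactive.
With repressor DovR bound, *qilD* is not transcribed.
So QilD is not produced.
Quinate is present, so TorD is inactive.
Required activator TorD is absent, so *ulmR* is not transcribed.
So UlmR is not produced.
With no repressor bound, *nolW* is transcribed.
→ *nolW* is ON.
GorR is produced constitutively and is active.
Maltulose is present, so VorJ is inactive.
With repressor GorR bound, *qilJ* is not transcribed.
→ *qilJ* is OFF.
Glyoxylate is present, so ElnC is active.
No repressor is bound and ElnC is active, so *fubN* is transcribed.
→ *fubN* is ON.
4 of the 5 genes are transcribed.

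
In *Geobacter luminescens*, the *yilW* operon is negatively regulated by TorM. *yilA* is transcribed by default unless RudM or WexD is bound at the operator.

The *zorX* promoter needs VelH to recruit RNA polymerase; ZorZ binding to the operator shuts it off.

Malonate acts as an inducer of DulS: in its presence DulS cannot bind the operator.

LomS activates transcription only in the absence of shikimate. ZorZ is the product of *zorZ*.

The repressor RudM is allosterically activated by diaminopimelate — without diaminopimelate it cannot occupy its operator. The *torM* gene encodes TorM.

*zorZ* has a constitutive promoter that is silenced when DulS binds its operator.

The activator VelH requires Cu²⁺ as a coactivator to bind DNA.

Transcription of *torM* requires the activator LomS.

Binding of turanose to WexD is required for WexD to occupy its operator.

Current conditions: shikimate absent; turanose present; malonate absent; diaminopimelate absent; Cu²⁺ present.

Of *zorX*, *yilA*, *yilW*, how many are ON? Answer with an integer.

Cu²⁺ is present, so VelH is active.
Malonate is absent, so DulS is active.
With repressor DulS bound, *zorZ* is not transcribed.
So ZorZ is not produced.
No repressor is bound and VelH is active, so *zorX* is transcribed.
→ *zorX* is ON.
Diaminopimelate is absent, so RudM is inactive.
Turanose is present, so WexD is active.
With repressor WexD bound, *yilA* is not transcribed.
→ *yilA* is OFF.
Shikimate is absent, so LomS is active.
No repressor is bound and LomS is active, so *torM* is transcribed.
So TorM is produced and active.
With repressor TorM bound, *yilW* is not transcribed.
→ *yilW* is OFF.
1 of the 3 genes is transcribed.

1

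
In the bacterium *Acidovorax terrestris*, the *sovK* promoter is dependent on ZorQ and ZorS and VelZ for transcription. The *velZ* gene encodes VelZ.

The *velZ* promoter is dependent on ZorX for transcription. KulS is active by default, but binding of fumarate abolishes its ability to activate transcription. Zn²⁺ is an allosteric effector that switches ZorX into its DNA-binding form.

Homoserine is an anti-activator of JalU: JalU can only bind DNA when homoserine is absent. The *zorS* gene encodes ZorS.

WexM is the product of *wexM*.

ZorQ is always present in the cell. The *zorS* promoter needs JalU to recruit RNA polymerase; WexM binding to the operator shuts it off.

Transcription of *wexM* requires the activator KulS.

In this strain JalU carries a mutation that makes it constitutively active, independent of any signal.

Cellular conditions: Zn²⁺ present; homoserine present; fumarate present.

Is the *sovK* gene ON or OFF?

ZorQ is produced constitutively and is active.
JalU is constitutively active in this strain.
Fumarate is present, so KulS is inactive.
Required activator KulS is absent, so *wexM* is not transcribed.
So WexM is not produced.
No repressor is bound and JalU is active, so *zorS* is transcribed.
So ZorS is produced and active.
Zn²⁺ is present, so ZorX is active.
No repressor is bound and ZorX is active, so *velZ* is transcribed.
So VelZ is produced and active.
No repressor is bound and ZorQ and ZorS and VelZ are active, so *sovK* is transcribed.

ON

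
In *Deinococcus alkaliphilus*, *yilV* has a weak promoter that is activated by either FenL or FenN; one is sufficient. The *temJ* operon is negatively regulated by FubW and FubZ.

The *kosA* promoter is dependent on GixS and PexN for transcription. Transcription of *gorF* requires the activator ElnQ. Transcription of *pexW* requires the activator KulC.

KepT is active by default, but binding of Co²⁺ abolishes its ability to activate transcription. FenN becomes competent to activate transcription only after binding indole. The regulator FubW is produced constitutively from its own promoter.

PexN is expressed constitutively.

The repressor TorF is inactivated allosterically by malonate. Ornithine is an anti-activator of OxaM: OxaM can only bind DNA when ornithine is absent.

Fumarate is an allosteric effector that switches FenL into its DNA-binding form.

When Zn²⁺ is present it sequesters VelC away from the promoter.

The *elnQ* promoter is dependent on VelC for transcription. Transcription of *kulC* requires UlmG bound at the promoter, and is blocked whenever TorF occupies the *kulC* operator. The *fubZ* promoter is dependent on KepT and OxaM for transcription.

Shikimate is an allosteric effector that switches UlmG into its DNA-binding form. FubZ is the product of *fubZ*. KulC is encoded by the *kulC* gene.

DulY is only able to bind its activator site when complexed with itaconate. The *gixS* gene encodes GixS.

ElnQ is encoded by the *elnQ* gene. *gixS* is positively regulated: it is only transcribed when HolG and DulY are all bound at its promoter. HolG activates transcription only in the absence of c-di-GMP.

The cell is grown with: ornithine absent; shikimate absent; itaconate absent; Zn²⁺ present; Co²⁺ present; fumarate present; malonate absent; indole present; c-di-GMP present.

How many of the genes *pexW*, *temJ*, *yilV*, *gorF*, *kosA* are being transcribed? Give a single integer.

Shikimate is absent, so UlmG is inactive.
Malonate is absent, so TorF is active.
With repressor TorF bound, *kulC* is not transcribed.
So KulC is not produced.
Required activator KulC is absent, so *pexW* is not transcribed.
→ *pexW* is OFF.
FubW is produced constitutively and is active.
Co²⁺ is present, so KepT is inactive.
Ornithine is absent, so OxaM is active.
Required activator KepT is absent, so *fubZ* is not transcribed.
So FubZ is not produced.
With repressor FubW bound, *temJ* is not transcribed.
→ *temJ* is OFF.
Fumarate is present, so FenL is active.
Indole is present, so FenN is active.
Activator FenL is present, so *yilV* is transcribed.
→ *yilV* is ON.
Zn²⁺ is present, so VelC is inactive.
Required activator VelC is absent, so *elnQ* is not transcribed.
So ElnQ is not produced.
Required activator ElnQ is absent, so *gorF* is not transcribed.
→ *gorF* is OFF.
c-di-GMP is present, so HolG is inactive.
Itaconate is absent, so DulY is inactive.
Required activator HolG is absent, so *gixS* is not transcribed.
So GixS is not produced.
PexN is produced constitutively and is active.
Required activator GixS is absent, so *kosA* is not transcribed.
→ *kosA* is OFF.
1 of the 5 genes is transcribed.

1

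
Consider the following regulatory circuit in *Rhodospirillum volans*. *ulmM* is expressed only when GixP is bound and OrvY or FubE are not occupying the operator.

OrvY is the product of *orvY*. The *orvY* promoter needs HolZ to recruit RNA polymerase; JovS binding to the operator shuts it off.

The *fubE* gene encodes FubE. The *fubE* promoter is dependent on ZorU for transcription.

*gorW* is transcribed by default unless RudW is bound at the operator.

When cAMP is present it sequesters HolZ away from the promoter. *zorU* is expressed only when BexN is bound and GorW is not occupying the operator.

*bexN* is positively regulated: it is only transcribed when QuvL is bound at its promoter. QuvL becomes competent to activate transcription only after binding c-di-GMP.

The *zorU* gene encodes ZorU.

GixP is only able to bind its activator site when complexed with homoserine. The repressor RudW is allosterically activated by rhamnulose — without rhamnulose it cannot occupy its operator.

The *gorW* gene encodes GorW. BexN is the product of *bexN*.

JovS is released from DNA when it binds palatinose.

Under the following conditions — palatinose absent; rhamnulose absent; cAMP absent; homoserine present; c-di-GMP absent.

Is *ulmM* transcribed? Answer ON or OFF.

ON

cAMP is absent, so HolZ is active.
Palatinose is absent, so JovS is active.
With repressor JovS bound, *orvY* is not transcribed.
So OrvY is not produced.
c-di-GMP is absent, so QuvL is inactive.
Required activator QuvL is absent, so *bexN* is not transcribed.
So BexN is not produced.
Rhamnulose is absent, so RudW is inactive.
With no repressor bound, *gorW* is transcribed.
So GorW is produced and active.
With repressor GorW bound, *zorU* is not transcribed.
So ZorU is not produced.
Required activator ZorU is absent, so *fubE* is not transcribed.
So FubE is not produced.
Homoserine is present, so GixP is active.
No repressor is bound and GixP is active, so *ulmM* is transcribed.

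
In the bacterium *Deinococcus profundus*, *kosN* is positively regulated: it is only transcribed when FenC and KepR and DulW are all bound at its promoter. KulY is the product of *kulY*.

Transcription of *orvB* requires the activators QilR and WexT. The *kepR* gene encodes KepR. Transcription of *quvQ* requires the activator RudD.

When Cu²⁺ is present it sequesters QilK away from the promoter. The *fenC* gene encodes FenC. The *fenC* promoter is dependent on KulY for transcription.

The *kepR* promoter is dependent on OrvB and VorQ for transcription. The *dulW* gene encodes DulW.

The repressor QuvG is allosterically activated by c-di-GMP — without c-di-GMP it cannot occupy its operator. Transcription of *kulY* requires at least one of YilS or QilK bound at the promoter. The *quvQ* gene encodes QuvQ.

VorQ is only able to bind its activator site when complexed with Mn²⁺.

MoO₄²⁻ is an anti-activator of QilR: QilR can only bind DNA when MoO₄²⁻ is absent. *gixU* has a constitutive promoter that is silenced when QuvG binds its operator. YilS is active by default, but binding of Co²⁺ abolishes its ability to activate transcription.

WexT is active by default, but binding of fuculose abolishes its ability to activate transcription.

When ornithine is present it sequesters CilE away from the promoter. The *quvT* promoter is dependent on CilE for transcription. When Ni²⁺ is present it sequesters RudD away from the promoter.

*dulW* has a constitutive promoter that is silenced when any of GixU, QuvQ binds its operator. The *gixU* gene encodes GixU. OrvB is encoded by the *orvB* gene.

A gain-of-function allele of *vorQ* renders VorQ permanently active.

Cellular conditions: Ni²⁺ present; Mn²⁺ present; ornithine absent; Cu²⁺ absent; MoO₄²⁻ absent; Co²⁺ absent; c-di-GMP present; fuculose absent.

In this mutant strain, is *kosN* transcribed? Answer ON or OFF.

Co²⁺ is absent, so YilS is active.
Cu²⁺ is absent, so QilK is active.
Activator YilS is present, so *kulY* is transcribed.
So KulY is produced and active.
No repressor is bound and KulY is active, so *fenC* is transcribed.
So FenC is produced and active.
MoO₄²⁻ is absent, so QilR is active.
Fuculose is absent, so WexT is active.
No repressor is bound and QilR and WexT are active, so *orvB* is transcribed.
So OrvB is produced and active.
VorQ is constitutively active in this strain.
No repressor is bound and OrvB and VorQ are active, so *kepR* is transcribed.
So KepR is produced and active.
c-di-GMP is present, so QuvG is active.
With repressor QuvG bound, *gixU* is not transcribed.
So GixU is not produced.
Ni²⁺ is present, so RudD is inactive.
Required activator RudD is absent, so *quvQ* is not transcribed.
So QuvQ is not produced.
With no repressor bound, *dulW* is transcribed.
So DulW is produced and active.
No repressor is bound and FenC and KepR and DulW are active, so *kosN* is transcribed.

ON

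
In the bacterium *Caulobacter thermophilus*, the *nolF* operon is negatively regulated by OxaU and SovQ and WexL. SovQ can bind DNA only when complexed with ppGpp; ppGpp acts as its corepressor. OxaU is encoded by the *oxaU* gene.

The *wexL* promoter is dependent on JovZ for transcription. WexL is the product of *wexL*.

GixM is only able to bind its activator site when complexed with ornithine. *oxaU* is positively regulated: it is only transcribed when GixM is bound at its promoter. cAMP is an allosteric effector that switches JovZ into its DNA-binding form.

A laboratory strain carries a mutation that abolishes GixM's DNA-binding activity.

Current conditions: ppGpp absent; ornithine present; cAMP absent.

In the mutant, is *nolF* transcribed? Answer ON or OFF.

ON

GixM is non-functional in this strain, so it has no effect.
Required activator GixM is absent, so *oxaU* is not transcribed.
So OxaU is not produced.
ppGpp is absent, so SovQ is inactive.
cAMP is absent, so JovZ is inactive.
Required activator JovZ is absent, so *wexL* is not transcribed.
So WexL is not produced.
With no repressor bound, *nolF* is transcribed.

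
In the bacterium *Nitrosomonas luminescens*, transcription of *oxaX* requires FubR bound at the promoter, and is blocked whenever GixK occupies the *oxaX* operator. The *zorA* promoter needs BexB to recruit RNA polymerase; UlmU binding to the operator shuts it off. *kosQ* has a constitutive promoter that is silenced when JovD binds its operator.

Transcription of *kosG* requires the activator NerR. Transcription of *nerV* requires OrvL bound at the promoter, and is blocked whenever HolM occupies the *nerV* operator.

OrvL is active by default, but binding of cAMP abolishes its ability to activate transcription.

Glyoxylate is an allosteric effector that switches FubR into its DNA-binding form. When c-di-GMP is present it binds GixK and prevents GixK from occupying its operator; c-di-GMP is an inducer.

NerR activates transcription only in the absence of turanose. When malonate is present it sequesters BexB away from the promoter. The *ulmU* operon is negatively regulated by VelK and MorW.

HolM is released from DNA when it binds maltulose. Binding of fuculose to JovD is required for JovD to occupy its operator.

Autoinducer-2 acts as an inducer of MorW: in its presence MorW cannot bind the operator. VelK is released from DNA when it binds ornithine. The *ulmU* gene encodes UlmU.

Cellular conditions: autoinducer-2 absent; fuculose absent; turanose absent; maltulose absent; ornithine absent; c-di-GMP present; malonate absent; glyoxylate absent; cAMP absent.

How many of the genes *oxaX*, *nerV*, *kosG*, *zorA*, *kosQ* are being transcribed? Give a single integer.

c-di-GMP is present, so GixK is inactive.
Glyoxylate is absent, so FubR is inactive.
Required activator FubR is absent, so *oxaX* is not transcribed.
→ *oxaX* is OFF.
Maltulose is absent, so HolM is active.
cAMP is absent, so OrvL is active.
With repressor HolM bound, *nerV* is not transcribed.
→ *nerV* is OFF.
Turanose is absent, so NerR is active.
No repressor is bound and NerR is active, so *kosG* is transcribed.
→ *kosG* is ON.
Ornithine is absent, so VelK is active.
Autoinducer-2 is absent, so MorW is active.
With repressor VelK bound, *ulmU* is not transcribed.
So UlmU is not produced.
Malonate is absent, so BexB is active.
No repressor is bound and BexB is active, so *zorA* is transcribed.
→ *zorA* is ON.
Fuculose is absent, so JovD is inactive.
With no repressor bound, *kosQ* is transcribed.
→ *kosQ* is ON.
3 of the 5 genes are transcribed.

3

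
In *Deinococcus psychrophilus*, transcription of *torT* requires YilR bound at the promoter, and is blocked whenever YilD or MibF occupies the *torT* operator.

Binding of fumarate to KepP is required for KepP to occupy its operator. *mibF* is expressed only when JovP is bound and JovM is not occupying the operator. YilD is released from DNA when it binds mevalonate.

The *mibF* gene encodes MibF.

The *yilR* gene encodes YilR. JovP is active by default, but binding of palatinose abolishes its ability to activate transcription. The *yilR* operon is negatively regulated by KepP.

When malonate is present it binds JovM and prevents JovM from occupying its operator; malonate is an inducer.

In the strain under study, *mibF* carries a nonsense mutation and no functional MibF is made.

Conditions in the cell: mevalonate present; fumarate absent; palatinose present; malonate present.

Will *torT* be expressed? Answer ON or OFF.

Mevalonate is present, so YilD is inactive.
MibF is non-functional in this strain, so it has no effect.
Fumarate is absent, so KepP is inactive.
With no repressor bound, *yilR* is transcribed.
So YilR is produced and active.
No repressor is bound and YilR is active, so *torT* is transcribed.

ON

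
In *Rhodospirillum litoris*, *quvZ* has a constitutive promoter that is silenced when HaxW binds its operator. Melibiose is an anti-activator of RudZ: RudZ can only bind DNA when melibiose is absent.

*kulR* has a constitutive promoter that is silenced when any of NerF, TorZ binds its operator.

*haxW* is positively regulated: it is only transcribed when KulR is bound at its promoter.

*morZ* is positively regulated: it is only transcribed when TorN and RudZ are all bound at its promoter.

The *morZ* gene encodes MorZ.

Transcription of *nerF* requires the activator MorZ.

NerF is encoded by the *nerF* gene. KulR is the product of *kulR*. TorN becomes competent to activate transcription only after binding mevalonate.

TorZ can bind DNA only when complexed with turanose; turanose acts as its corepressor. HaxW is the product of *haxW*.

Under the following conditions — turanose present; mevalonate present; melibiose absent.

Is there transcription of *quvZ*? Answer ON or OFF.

ON

Mevalonate is present, so TorN is active.
Melibiose is absent, so RudZ is active.
No repressor is bound and TorN and RudZ are active, so *morZ* is transcribed.
So MorZ is produced and active.
No repressor is bound and MorZ is active, so *nerF* is transcribed.
So NerF is produced and active.
Turanose is present, so TorZ is active.
With repressor NerF bound, *kulR* is not transcribed.
So KulR is not produced.
Required activator KulR is absent, so *haxW* is not transcribed.
So HaxW is not produced.
With no repressor bound, *quvZ* is transcribed.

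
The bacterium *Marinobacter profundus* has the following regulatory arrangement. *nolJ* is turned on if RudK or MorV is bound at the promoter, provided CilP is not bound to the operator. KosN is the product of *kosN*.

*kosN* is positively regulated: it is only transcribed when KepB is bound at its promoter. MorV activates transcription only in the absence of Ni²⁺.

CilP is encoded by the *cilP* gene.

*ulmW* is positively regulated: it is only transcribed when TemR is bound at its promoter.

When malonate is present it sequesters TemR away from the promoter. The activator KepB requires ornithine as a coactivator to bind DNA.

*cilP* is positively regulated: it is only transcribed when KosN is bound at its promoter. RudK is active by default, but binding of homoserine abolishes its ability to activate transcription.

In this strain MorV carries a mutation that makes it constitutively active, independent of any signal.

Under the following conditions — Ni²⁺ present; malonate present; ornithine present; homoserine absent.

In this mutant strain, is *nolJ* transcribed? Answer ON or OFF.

OFF

Homoserine is absent, so RudK is active.
MorV is constitutively active in this strain.
Ornithine is present, so KepB is active.
No repressor is bound and KepB is active, so *kosN* is transcribed.
So KosN is produced and active.
No repressor is bound and KosN is active, so *cilP* is transcribed.
So CilP is produced and active.
With repressor CilP bound, *nolJ* is not transcribed.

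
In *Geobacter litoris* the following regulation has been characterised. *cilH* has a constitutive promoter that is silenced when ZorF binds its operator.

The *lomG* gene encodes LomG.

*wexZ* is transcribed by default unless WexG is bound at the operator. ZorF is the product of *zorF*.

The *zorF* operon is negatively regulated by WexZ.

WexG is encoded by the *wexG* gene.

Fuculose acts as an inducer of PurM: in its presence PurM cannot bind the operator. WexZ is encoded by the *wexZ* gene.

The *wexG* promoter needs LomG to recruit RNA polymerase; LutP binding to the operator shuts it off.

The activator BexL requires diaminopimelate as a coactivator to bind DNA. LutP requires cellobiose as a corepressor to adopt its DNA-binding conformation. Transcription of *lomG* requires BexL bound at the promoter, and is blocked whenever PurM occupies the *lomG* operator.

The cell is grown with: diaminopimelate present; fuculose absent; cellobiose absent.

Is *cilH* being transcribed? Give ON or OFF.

ON

Fuculose is absent, so PurM is active.
Diaminopimelate is present, so BexL is active.
With repressor PurM bound, *lomG* is not transcribed.
So LomG is not produced.
Cellobiose is absent, so LutP is inactive.
Required activator LomG is absent, so *wexG* is not transcribed.
So WexG is not produced.
With no repressor bound, *wexZ* is transcribed.
So WexZ is produced and active.
With repressor WexZ bound, *zorF* is not transcribed.
So ZorF is not produced.
With no repressor bound, *cilH* is transcribed.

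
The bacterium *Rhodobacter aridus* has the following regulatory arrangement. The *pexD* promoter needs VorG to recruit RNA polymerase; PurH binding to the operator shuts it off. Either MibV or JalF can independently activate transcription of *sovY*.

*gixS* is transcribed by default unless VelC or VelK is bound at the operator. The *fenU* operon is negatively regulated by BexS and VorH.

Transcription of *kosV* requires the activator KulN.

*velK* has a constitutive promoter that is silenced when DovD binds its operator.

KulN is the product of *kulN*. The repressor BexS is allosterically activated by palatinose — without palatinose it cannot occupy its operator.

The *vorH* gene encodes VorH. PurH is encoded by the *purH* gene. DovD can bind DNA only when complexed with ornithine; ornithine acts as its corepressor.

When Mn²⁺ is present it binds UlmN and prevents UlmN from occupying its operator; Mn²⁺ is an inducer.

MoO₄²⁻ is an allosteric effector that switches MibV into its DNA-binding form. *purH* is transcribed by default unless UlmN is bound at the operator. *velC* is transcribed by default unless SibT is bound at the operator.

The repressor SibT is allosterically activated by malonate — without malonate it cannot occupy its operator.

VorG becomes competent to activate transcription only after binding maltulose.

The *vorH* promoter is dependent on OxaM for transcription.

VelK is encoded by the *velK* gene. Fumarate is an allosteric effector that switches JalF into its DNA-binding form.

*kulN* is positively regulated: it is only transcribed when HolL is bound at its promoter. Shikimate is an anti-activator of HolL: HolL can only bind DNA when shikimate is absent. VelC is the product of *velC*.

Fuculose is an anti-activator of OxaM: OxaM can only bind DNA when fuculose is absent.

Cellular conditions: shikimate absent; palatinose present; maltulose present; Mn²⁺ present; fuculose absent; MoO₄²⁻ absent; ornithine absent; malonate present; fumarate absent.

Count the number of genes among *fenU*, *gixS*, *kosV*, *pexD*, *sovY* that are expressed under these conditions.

Palatinose is present, so BexS is active.
Fuculose is absent, so OxaM is active.
No repressor is bound and OxaM is active, so *vorH* is transcribed.
So VorH is produced and active.
With repressor BexS bound, *fenU* is not transcribed.
→ *fenU* is OFF.
Malonate is present, so SibT is active.
With repressor SibT bound, *velC* is not transcribed.
So VelC is not produced.
Ornithine is absent, so DovD is inactive.
With no repressor bound, *velK* is transcribed.
So VelK is produced and active.
With repressor VelK bound, *gixS* is not transcribed.
→ *gixS* is OFF.
Shikimate is absent, so HolL is active.
No repressor is bound and HolL is active, so *kulN* is transcribed.
So KulN is produced and active.
No repressor is bound and KulN is active, so *kosV* is transcribed.
→ *kosV* is ON.
Mn²⁺ is present, so UlmN is inactive.
With no repressor bound, *purH* is transcribed.
So PurH is produced and active.
Maltulose is present, so VorG is active.
With repressor PurH bound, *pexD* is not transcribed.
→ *pexD* is OFF.
MoO₄²⁻ is absent, so MibV is inactive.
Fumarate is absent, so JalF is inactive.
No activator is available at the *sovY* promoter, so *sovY* is not transcribed.
→ *sovY* is OFF.
1 of the 5 genes is transcribed.

1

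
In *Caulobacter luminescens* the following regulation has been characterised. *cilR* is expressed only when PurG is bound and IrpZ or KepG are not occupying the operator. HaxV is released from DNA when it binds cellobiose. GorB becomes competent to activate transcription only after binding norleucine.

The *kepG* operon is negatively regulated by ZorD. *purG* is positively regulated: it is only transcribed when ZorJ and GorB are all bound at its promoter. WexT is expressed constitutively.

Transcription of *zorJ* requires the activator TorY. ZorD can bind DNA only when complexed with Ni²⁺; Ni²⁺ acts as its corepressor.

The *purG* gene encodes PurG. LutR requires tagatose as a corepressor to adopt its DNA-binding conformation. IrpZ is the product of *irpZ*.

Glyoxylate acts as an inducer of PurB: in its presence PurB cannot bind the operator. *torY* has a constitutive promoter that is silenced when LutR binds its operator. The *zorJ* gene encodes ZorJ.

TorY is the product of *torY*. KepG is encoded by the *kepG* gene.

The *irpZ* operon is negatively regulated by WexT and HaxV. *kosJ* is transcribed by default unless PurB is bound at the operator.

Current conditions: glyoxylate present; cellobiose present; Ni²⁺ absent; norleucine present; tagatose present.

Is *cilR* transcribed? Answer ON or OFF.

OFF

WexT is produced constitutively and is active.
Cellobiose is present, so HaxV is inactive.
With repressor WexT bound, *irpZ* is not transcribed.
So IrpZ is not produced.
Tagatose is present, so LutR is active.
With repressor LutR bound, *torY* is not transcribed.
So TorY is not produced.
Required activator TorY is absent, so *zorJ* is not transcribed.
So ZorJ is not produced.
Norleucine is present, so GorB is active.
Required activator ZorJ is absent, so *purG* is not transcribed.
So PurG is not produced.
Ni²⁺ is absent, so ZorD is inactive.
With no repressor bound, *kepG* is transcribed.
So KepG is produced and active.
With repressor KepG bound, *cilR* is not transcribed.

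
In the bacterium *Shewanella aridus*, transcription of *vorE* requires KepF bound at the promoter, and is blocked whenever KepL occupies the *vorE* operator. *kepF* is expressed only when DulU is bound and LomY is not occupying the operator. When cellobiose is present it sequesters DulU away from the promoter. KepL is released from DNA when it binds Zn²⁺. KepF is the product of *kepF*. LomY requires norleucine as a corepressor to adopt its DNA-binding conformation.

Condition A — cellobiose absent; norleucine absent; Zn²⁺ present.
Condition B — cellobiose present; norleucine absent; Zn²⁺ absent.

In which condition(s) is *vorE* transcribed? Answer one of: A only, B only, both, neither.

Condition A:
Cellobiose is absent, so DulU is active.
Norleucine is absent, so LomY is inactive.
No repressor is bound and DulU is active, so *kepF* is transcribed.
So KepF is produced and active.
Zn²⁺ is present, so KepL is inactive.
No repressor is bound and KepF is active, so *vorE* is transcribed.
→ *vorE* is ON in A.
Condition B:
Cellobiose is present, so DulU is inactive.
Norleucine is absent, so LomY is inactive.
Required activator DulU is absent, so *kepF* is not transcribed.
So KepF is not produced.
Zn²⁺ is absent, so KepL is active.
With repressor KepL bound, *vorE* is not transcribed.
→ *vorE* is OFF in B.

A only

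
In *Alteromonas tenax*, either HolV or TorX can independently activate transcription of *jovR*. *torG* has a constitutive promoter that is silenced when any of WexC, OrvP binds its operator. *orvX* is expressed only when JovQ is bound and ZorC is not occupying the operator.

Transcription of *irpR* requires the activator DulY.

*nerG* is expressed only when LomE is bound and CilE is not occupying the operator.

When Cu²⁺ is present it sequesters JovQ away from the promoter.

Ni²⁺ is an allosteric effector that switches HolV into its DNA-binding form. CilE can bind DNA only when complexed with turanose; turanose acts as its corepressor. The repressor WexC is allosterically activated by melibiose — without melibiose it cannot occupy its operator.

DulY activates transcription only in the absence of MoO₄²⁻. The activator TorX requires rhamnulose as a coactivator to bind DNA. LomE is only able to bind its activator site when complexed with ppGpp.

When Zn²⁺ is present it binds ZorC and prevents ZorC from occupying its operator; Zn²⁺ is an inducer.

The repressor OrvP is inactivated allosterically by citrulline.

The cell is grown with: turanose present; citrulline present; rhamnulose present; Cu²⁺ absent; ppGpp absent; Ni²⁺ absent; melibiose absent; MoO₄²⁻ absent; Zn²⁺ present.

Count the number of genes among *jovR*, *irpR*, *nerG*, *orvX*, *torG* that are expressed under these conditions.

4

Ni²⁺ is absent, so HolV is inactive.
Rhamnulose is present, so TorX is active.
Activator TorX is present, so *jovR* is transcribed.
→ *jovR* is ON.
MoO₄²⁻ is absent, so DulY is active.
No repressor is bound and DulY is active, so *irpR* is transcribed.
→ *irpR* is ON.
Turanose is present, so CilE is active.
ppGpp is absent, so LomE is inactive.
With repressor CilE bound, *nerG* is not transcribed.
→ *nerG* is OFF.
Zn²⁺ is present, so ZorC is inactive.
Cu²⁺ is absent, so JovQ is active.
No repressor is bound and JovQ is active, so *orvX* is transcribed.
→ *orvX* is ON.
Melibiose is absent, so WexC is inactive.
Citrulline is present, so OrvP is inactive.
With no repressor bound, *torG* is transcribed.
→ *torG* is ON.
4 of the 5 genes are transcribed.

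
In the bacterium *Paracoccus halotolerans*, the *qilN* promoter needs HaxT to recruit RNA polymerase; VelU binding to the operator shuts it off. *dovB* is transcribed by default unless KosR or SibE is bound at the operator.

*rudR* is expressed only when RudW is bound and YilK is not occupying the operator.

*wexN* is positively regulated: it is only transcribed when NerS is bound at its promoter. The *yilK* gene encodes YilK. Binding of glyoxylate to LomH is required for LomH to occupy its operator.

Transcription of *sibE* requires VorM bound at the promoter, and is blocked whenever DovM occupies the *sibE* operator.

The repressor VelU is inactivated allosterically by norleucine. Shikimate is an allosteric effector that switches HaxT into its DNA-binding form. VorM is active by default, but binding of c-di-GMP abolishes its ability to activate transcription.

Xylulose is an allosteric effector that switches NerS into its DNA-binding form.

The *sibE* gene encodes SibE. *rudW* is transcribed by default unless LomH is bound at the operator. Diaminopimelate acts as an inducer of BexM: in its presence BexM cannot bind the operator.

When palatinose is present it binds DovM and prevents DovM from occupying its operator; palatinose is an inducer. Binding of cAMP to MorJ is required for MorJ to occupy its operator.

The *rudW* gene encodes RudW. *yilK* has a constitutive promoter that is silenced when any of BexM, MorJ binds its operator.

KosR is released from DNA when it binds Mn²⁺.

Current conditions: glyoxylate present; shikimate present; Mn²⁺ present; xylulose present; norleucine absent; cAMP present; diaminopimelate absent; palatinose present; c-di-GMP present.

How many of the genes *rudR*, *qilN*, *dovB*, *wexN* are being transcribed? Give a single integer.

2

Diaminopimelate is absent, so BexM is active.
cAMP is present, so MorJ is active.
With repressor BexM bound, *yilK* is not transcribed.
So YilK is not produced.
Glyoxylate is present, so LomH is active.
With repressor LomH bound, *rudW* is not transcribed.
So RudW is not produced.
Required activator RudW is absent, so *rudR* is not transcribed.
→ *rudR* is OFF.
Norleucine is absent, so VelU is active.
Shikimate is present, so HaxT is active.
With repressor VelU bound, *qilN* is not transcribed.
→ *qilN* is OFF.
Mn²⁺ is present, so KosR is inactive.
c-di-GMP is present, so VorM is inactive.
Palatinose is present, so DovM is inactive.
Required activator VorM is absent, so *sibE* is not transcribed.
So SibE is not produced.
With no repressor bound, *dovB* is transcribed.
→ *dovB* is ON.
Xylulose is present, so NerS is active.
No repressor is bound and NerS is active, so *wexN* is transcribed.
→ *wexN* is ON.
2 of the 4 genes are transcribed.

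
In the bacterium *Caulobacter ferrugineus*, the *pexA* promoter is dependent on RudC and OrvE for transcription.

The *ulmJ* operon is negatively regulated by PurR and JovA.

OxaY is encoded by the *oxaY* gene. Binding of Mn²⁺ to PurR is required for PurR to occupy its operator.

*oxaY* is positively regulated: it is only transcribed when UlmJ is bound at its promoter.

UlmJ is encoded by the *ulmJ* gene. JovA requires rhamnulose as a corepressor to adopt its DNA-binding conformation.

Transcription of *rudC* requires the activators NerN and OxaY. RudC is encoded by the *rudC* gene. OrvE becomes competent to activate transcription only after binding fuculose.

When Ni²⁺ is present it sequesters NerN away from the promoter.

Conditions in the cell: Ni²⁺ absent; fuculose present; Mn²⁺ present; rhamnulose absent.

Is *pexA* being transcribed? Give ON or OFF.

OFF

Ni²⁺ is absent, so NerN is active.
Mn²⁺ is present, so PurR is active.
Rhamnulose is absent, so JovA is inactive.
With repressor PurR bound, *ulmJ* is not transcribed.
So UlmJ is not produced.
Required activator UlmJ is absent, so *oxaY* is not transcribed.
So OxaY is not produced.
Required activator OxaY is absent, so *rudC* is not transcribed.
So RudC is not produced.
Fuculose is present, so OrvE is active.
Required activator RudC is absent, so *pexA* is not transcribed.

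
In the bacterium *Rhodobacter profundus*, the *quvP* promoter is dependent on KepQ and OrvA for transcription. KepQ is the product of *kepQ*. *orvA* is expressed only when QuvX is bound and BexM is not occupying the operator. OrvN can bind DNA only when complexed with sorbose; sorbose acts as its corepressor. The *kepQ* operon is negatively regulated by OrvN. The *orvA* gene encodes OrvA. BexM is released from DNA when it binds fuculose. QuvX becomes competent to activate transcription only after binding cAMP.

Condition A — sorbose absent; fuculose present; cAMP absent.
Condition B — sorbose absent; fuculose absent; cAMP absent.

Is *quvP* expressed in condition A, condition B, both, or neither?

Condition A:
Sorbose is absent, so OrvN is inactive.
With no repressor bound, *kepQ* is transcribed.
So KepQ is produced and active.
Fuculose is present, so BexM is inactive.
cAMP is absent, so QuvX is inactive.
Required activator QuvX is absent, so *orvA* is not transcribed.
So OrvA is not produced.
Required activator OrvA is absent, so *quvP* is not transcribed.
→ *quvP* is OFF in A.
Condition B:
Sorbose is absent, so OrvN is inactive.
With no repressor bound, *kepQ* is transcribed.
So KepQ is produced and active.
Fuculose is absent, so BexM is active.
cAMP is absent, so QuvX is inactive.
With repressor BexM bound, *orvA* is not transcribed.
So OrvA is not produced.
Required activator OrvA is absent, so *quvP* is not transcribed.
→ *quvP* is OFF in B.

neither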